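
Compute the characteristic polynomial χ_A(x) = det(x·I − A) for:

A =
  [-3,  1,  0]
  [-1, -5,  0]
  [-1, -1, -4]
x^3 + 12*x^2 + 48*x + 64

Expanding det(x·I − A) (e.g. by cofactor expansion or by noting that A is similar to its Jordan form J, which has the same characteristic polynomial as A) gives
  χ_A(x) = x^3 + 12*x^2 + 48*x + 64
which factors as (x + 4)^3. The eigenvalues (with algebraic multiplicities) are λ = -4 with multiplicity 3.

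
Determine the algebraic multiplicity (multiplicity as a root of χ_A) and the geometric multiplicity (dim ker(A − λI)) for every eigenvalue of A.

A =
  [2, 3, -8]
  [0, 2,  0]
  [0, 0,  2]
λ = 2: alg = 3, geom = 2

Step 1 — factor the characteristic polynomial to read off the algebraic multiplicities:
  χ_A(x) = (x - 2)^3

Step 2 — compute geometric multiplicities via the rank-nullity identity g(λ) = n − rank(A − λI):
  rank(A − (2)·I) = 1, so dim ker(A − (2)·I) = n − 1 = 2

Summary:
  λ = 2: algebraic multiplicity = 3, geometric multiplicity = 2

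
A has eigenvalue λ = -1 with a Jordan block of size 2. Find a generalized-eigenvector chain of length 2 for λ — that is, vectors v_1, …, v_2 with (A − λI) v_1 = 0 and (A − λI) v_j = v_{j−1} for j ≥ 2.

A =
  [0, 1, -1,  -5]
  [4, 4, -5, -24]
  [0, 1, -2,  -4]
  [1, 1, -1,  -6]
A Jordan chain for λ = -1 of length 2:
v_1 = (1, 4, 0, 1)ᵀ
v_2 = (1, 0, 0, 0)ᵀ

Let N = A − (-1)·I. We want v_2 with N^2 v_2 = 0 but N^1 v_2 ≠ 0; then v_{j-1} := N · v_j for j = 2, …, 2.

Pick v_2 = (1, 0, 0, 0)ᵀ.
Then v_1 = N · v_2 = (1, 4, 0, 1)ᵀ.

Sanity check: (A − (-1)·I) v_1 = (0, 0, 0, 0)ᵀ = 0. ✓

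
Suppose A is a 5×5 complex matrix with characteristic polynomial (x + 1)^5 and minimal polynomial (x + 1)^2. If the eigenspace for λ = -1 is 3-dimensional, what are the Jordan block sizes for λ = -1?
Block sizes for λ = -1: [2, 2, 1]

Step 1 — from the characteristic polynomial, algebraic multiplicity of λ = -1 is 5. From dim ker(A − (-1)·I) = 3, there are exactly 3 Jordan blocks for λ = -1.
Step 2 — from the minimal polynomial, the factor (x + 1)^2 tells us the largest block for λ = -1 has size 2.
Step 3 — with total size 5, 3 blocks, and largest block 2, the block sizes (in nonincreasing order) are [2, 2, 1].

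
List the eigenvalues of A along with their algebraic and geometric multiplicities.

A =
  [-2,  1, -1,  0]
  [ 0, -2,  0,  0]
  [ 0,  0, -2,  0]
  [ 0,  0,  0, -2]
λ = -2: alg = 4, geom = 3

Step 1 — factor the characteristic polynomial to read off the algebraic multiplicities:
  χ_A(x) = (x + 2)^4

Step 2 — compute geometric multiplicities via the rank-nullity identity g(λ) = n − rank(A − λI):
  rank(A − (-2)·I) = 1, so dim ker(A − (-2)·I) = n − 1 = 3

Summary:
  λ = -2: algebraic multiplicity = 4, geometric multiplicity = 3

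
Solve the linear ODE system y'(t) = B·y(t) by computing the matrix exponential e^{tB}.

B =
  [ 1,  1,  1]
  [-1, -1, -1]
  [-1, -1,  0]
e^{tB} =
  [-t^2/2 + t + 1, -t^2/2 + t, t]
  [t^2/2 - t, t^2/2 - t + 1, -t]
  [-t, -t, 1]

Strategy: write B = P · J · P⁻¹ where J is a Jordan canonical form, so e^{tB} = P · e^{tJ} · P⁻¹, and e^{tJ} can be computed block-by-block.

B has Jordan form
J =
  [0, 1, 0]
  [0, 0, 1]
  [0, 0, 0]
(up to reordering of blocks).

Per-block formulas:
  For a 3×3 Jordan block J_3(0): exp(t · J_3(0)) = e^(0t)·(I + t·N + (t^2/2)·N^2), where N is the 3×3 nilpotent shift.

After assembling e^{tJ} and conjugating by P, we get:

e^{tB} =
  [-t^2/2 + t + 1, -t^2/2 + t, t]
  [t^2/2 - t, t^2/2 - t + 1, -t]
  [-t, -t, 1]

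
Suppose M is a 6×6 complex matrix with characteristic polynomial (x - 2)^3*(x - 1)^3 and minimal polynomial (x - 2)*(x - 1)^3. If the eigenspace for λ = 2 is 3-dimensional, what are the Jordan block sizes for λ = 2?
Block sizes for λ = 2: [1, 1, 1]

Step 1 — from the characteristic polynomial, algebraic multiplicity of λ = 2 is 3. From dim ker(M − (2)·I) = 3, there are exactly 3 Jordan blocks for λ = 2.
Step 2 — from the minimal polynomial, the factor (x − 2) tells us the largest block for λ = 2 has size 1.
Step 3 — with total size 3, 3 blocks, and largest block 1, the block sizes (in nonincreasing order) are [1, 1, 1].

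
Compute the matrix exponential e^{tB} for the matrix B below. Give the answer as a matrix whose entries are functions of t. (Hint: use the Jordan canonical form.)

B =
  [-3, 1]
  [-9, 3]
e^{tB} =
  [1 - 3*t, t]
  [-9*t, 3*t + 1]

Strategy: write B = P · J · P⁻¹ where J is a Jordan canonical form, so e^{tB} = P · e^{tJ} · P⁻¹, and e^{tJ} can be computed block-by-block.

B has Jordan form
J =
  [0, 1]
  [0, 0]
(up to reordering of blocks).

Per-block formulas:
  For a 2×2 Jordan block J_2(0): exp(t · J_2(0)) = e^(0t)·(I + t·N), where N is the 2×2 nilpotent shift.

After assembling e^{tJ} and conjugating by P, we get:

e^{tB} =
  [1 - 3*t, t]
  [-9*t, 3*t + 1]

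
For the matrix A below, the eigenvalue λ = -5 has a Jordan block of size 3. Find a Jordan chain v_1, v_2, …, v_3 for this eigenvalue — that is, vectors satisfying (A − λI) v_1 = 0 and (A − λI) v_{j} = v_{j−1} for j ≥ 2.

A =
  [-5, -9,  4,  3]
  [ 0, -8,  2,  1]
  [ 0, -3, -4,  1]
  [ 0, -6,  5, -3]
A Jordan chain for λ = -5 of length 3:
v_1 = (-3, -3, 0, -9)ᵀ
v_2 = (-9, -3, -3, -6)ᵀ
v_3 = (0, 1, 0, 0)ᵀ

Let N = A − (-5)·I. We want v_3 with N^3 v_3 = 0 but N^2 v_3 ≠ 0; then v_{j-1} := N · v_j for j = 3, …, 2.

Pick v_3 = (0, 1, 0, 0)ᵀ.
Then v_2 = N · v_3 = (-9, -3, -3, -6)ᵀ.
Then v_1 = N · v_2 = (-3, -3, 0, -9)ᵀ.

Sanity check: (A − (-5)·I) v_1 = (0, 0, 0, 0)ᵀ = 0. ✓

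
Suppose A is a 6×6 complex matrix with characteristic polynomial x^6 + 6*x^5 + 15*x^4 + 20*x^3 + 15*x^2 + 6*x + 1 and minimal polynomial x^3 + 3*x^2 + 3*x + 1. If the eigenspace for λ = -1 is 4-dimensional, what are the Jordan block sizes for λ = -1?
Block sizes for λ = -1: [3, 1, 1, 1]

Step 1 — from the characteristic polynomial, algebraic multiplicity of λ = -1 is 6. From dim ker(A − (-1)·I) = 4, there are exactly 4 Jordan blocks for λ = -1.
Step 2 — from the minimal polynomial, the factor (x + 1)^3 tells us the largest block for λ = -1 has size 3.
Step 3 — with total size 6, 4 blocks, and largest block 3, the block sizes (in nonincreasing order) are [3, 1, 1, 1].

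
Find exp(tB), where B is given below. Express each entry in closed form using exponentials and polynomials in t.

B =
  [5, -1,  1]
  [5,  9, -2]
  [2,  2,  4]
e^{tB} =
  [-t^2*exp(6*t) - t*exp(6*t) + exp(6*t), -t*exp(6*t), -t^2*exp(6*t)/2 + t*exp(6*t)]
  [3*t^2*exp(6*t) + 5*t*exp(6*t), 3*t*exp(6*t) + exp(6*t), 3*t^2*exp(6*t)/2 - 2*t*exp(6*t)]
  [2*t^2*exp(6*t) + 2*t*exp(6*t), 2*t*exp(6*t), t^2*exp(6*t) - 2*t*exp(6*t) + exp(6*t)]

Strategy: write B = P · J · P⁻¹ where J is a Jordan canonical form, so e^{tB} = P · e^{tJ} · P⁻¹, and e^{tJ} can be computed block-by-block.

B has Jordan form
J =
  [6, 1, 0]
  [0, 6, 1]
  [0, 0, 6]
(up to reordering of blocks).

Per-block formulas:
  For a 3×3 Jordan block J_3(6): exp(t · J_3(6)) = e^(6t)·(I + t·N + (t^2/2)·N^2), where N is the 3×3 nilpotent shift.

After assembling e^{tJ} and conjugating by P, we get:

e^{tB} =
  [-t^2*exp(6*t) - t*exp(6*t) + exp(6*t), -t*exp(6*t), -t^2*exp(6*t)/2 + t*exp(6*t)]
  [3*t^2*exp(6*t) + 5*t*exp(6*t), 3*t*exp(6*t) + exp(6*t), 3*t^2*exp(6*t)/2 - 2*t*exp(6*t)]
  [2*t^2*exp(6*t) + 2*t*exp(6*t), 2*t*exp(6*t), t^2*exp(6*t) - 2*t*exp(6*t) + exp(6*t)]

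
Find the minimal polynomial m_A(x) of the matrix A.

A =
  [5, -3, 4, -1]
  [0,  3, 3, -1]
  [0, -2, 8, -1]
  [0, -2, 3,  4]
x^2 - 10*x + 25

The characteristic polynomial is χ_A(x) = (x - 5)^4, so the eigenvalues are known. The minimal polynomial is
  m_A(x) = Π_λ (x − λ)^{k_λ}
where k_λ is the size of the *largest* Jordan block for λ (equivalently, the smallest k with (A − λI)^k v = 0 for every generalised eigenvector v of λ).

  λ = 5: largest Jordan block has size 2, contributing (x − 5)^2

So m_A(x) = (x - 5)^2 = x^2 - 10*x + 25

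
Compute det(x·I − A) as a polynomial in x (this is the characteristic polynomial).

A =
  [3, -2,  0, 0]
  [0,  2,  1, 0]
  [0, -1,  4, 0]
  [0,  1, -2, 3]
x^4 - 12*x^3 + 54*x^2 - 108*x + 81

Expanding det(x·I − A) (e.g. by cofactor expansion or by noting that A is similar to its Jordan form J, which has the same characteristic polynomial as A) gives
  χ_A(x) = x^4 - 12*x^3 + 54*x^2 - 108*x + 81
which factors as (x - 3)^4. The eigenvalues (with algebraic multiplicities) are λ = 3 with multiplicity 4.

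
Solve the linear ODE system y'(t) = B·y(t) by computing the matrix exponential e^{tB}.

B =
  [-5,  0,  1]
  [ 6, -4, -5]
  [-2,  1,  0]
e^{tB} =
  [t^2*exp(-3*t) - 2*t*exp(-3*t) + exp(-3*t), t^2*exp(-3*t)/2, t^2*exp(-3*t)/2 + t*exp(-3*t)]
  [-4*t^2*exp(-3*t) + 6*t*exp(-3*t), -2*t^2*exp(-3*t) - t*exp(-3*t) + exp(-3*t), -2*t^2*exp(-3*t) - 5*t*exp(-3*t)]
  [2*t^2*exp(-3*t) - 2*t*exp(-3*t), t^2*exp(-3*t) + t*exp(-3*t), t^2*exp(-3*t) + 3*t*exp(-3*t) + exp(-3*t)]

Strategy: write B = P · J · P⁻¹ where J is a Jordan canonical form, so e^{tB} = P · e^{tJ} · P⁻¹, and e^{tJ} can be computed block-by-block.

B has Jordan form
J =
  [-3,  1,  0]
  [ 0, -3,  1]
  [ 0,  0, -3]
(up to reordering of blocks).

Per-block formulas:
  For a 3×3 Jordan block J_3(-3): exp(t · J_3(-3)) = e^(-3t)·(I + t·N + (t^2/2)·N^2), where N is the 3×3 nilpotent shift.

After assembling e^{tJ} and conjugating by P, we get:

e^{tB} =
  [t^2*exp(-3*t) - 2*t*exp(-3*t) + exp(-3*t), t^2*exp(-3*t)/2, t^2*exp(-3*t)/2 + t*exp(-3*t)]
  [-4*t^2*exp(-3*t) + 6*t*exp(-3*t), -2*t^2*exp(-3*t) - t*exp(-3*t) + exp(-3*t), -2*t^2*exp(-3*t) - 5*t*exp(-3*t)]
  [2*t^2*exp(-3*t) - 2*t*exp(-3*t), t^2*exp(-3*t) + t*exp(-3*t), t^2*exp(-3*t) + 3*t*exp(-3*t) + exp(-3*t)]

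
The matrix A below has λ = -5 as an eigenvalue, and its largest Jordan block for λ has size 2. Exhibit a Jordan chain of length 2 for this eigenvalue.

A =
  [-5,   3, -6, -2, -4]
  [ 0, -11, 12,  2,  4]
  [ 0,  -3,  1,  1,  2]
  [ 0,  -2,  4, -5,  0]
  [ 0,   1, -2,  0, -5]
A Jordan chain for λ = -5 of length 2:
v_1 = (3, -6, -3, -2, 1)ᵀ
v_2 = (0, 1, 0, 0, 0)ᵀ

Let N = A − (-5)·I. We want v_2 with N^2 v_2 = 0 but N^1 v_2 ≠ 0; then v_{j-1} := N · v_j for j = 2, …, 2.

Pick v_2 = (0, 1, 0, 0, 0)ᵀ.
Then v_1 = N · v_2 = (3, -6, -3, -2, 1)ᵀ.

Sanity check: (A − (-5)·I) v_1 = (0, 0, 0, 0, 0)ᵀ = 0. ✓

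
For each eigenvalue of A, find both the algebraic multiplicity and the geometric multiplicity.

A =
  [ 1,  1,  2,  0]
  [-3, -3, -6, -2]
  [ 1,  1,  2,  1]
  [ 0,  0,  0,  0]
λ = 0: alg = 4, geom = 2

Step 1 — factor the characteristic polynomial to read off the algebraic multiplicities:
  χ_A(x) = x^4

Step 2 — compute geometric multiplicities via the rank-nullity identity g(λ) = n − rank(A − λI):
  rank(A − (0)·I) = 2, so dim ker(A − (0)·I) = n − 2 = 2

Summary:
  λ = 0: algebraic multiplicity = 4, geometric multiplicity = 2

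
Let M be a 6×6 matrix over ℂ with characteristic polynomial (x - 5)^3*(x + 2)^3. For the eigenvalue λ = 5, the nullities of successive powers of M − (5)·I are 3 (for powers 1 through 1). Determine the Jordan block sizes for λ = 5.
Block sizes for λ = 5: [1, 1, 1]

From the dimensions of kernels of powers, the number of Jordan blocks of size at least j is d_j − d_{j−1} where d_j = dim ker(N^j) (with d_0 = 0). Computing the differences gives [3].
The number of blocks of size exactly k is (#blocks of size ≥ k) − (#blocks of size ≥ k + 1), so the partition is: 3 block(s) of size 1.
In nonincreasing order the block sizes are [1, 1, 1].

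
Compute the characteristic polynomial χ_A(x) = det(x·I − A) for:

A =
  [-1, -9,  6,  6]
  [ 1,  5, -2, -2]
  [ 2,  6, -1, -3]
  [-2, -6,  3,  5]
x^4 - 8*x^3 + 24*x^2 - 32*x + 16

Expanding det(x·I − A) (e.g. by cofactor expansion or by noting that A is similar to its Jordan form J, which has the same characteristic polynomial as A) gives
  χ_A(x) = x^4 - 8*x^3 + 24*x^2 - 32*x + 16
which factors as (x - 2)^4. The eigenvalues (with algebraic multiplicities) are λ = 2 with multiplicity 4.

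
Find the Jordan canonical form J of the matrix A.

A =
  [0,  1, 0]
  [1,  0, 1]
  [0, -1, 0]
J_3(0)

The characteristic polynomial is
  det(x·I − A) = x^3

Eigenvalues and multiplicities (the geometric multiplicity of λ is n − rank(A − λI), which equals the number of Jordan blocks for λ):
  λ = 0: algebraic multiplicity = 3, geometric multiplicity = 1

Determining the block sizes for each eigenvalue:
  λ = 0: one block (gm = 1), so the single block has size am = 3 → block sizes [3]

Assembling the blocks gives a Jordan form
J =
  [0, 1, 0]
  [0, 0, 1]
  [0, 0, 0]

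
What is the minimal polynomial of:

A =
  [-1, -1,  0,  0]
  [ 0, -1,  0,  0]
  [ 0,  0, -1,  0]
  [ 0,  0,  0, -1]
x^2 + 2*x + 1

The characteristic polynomial is χ_A(x) = (x + 1)^4, so the eigenvalues are known. The minimal polynomial is
  m_A(x) = Π_λ (x − λ)^{k_λ}
where k_λ is the size of the *largest* Jordan block for λ (equivalently, the smallest k with (A − λI)^k v = 0 for every generalised eigenvector v of λ).

  λ = -1: largest Jordan block has size 2, contributing (x + 1)^2

So m_A(x) = (x + 1)^2 = x^2 + 2*x + 1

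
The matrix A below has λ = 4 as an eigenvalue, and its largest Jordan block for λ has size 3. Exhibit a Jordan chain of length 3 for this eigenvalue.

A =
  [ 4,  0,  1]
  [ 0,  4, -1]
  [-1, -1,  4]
A Jordan chain for λ = 4 of length 3:
v_1 = (-1, 1, 0)ᵀ
v_2 = (0, 0, -1)ᵀ
v_3 = (1, 0, 0)ᵀ

Let N = A − (4)·I. We want v_3 with N^3 v_3 = 0 but N^2 v_3 ≠ 0; then v_{j-1} := N · v_j for j = 3, …, 2.

Pick v_3 = (1, 0, 0)ᵀ.
Then v_2 = N · v_3 = (0, 0, -1)ᵀ.
Then v_1 = N · v_2 = (-1, 1, 0)ᵀ.

Sanity check: (A − (4)·I) v_1 = (0, 0, 0)ᵀ = 0. ✓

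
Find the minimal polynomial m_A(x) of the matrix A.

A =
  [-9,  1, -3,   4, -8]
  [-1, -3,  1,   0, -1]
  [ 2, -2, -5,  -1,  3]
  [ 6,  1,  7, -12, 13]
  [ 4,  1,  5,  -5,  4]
x^3 + 15*x^2 + 75*x + 125

The characteristic polynomial is χ_A(x) = (x + 5)^5, so the eigenvalues are known. The minimal polynomial is
  m_A(x) = Π_λ (x − λ)^{k_λ}
where k_λ is the size of the *largest* Jordan block for λ (equivalently, the smallest k with (A − λI)^k v = 0 for every generalised eigenvector v of λ).

  λ = -5: largest Jordan block has size 3, contributing (x + 5)^3

So m_A(x) = (x + 5)^3 = x^3 + 15*x^2 + 75*x + 125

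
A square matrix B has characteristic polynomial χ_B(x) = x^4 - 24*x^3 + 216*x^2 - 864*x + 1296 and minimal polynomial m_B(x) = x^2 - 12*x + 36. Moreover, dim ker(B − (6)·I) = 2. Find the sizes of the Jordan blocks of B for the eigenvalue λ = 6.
Block sizes for λ = 6: [2, 2]

Step 1 — from the characteristic polynomial, algebraic multiplicity of λ = 6 is 4. From dim ker(B − (6)·I) = 2, there are exactly 2 Jordan blocks for λ = 6.
Step 2 — from the minimal polynomial, the factor (x − 6)^2 tells us the largest block for λ = 6 has size 2.
Step 3 — with total size 4, 2 blocks, and largest block 2, the block sizes (in nonincreasing order) are [2, 2].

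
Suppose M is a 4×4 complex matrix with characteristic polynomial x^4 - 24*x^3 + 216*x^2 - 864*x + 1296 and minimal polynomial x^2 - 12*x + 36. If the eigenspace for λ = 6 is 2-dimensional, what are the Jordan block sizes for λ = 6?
Block sizes for λ = 6: [2, 2]

Step 1 — from the characteristic polynomial, algebraic multiplicity of λ = 6 is 4. From dim ker(M − (6)·I) = 2, there are exactly 2 Jordan blocks for λ = 6.
Step 2 — from the minimal polynomial, the factor (x − 6)^2 tells us the largest block for λ = 6 has size 2.
Step 3 — with total size 4, 2 blocks, and largest block 2, the block sizes (in nonincreasing order) are [2, 2].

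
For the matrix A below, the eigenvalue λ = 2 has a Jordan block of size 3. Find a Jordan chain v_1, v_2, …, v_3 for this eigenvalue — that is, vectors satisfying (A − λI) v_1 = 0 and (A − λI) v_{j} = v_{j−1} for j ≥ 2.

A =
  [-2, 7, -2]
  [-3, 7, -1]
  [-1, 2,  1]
A Jordan chain for λ = 2 of length 3:
v_1 = (-3, -2, -1)ᵀ
v_2 = (-4, -3, -1)ᵀ
v_3 = (1, 0, 0)ᵀ

Let N = A − (2)·I. We want v_3 with N^3 v_3 = 0 but N^2 v_3 ≠ 0; then v_{j-1} := N · v_j for j = 3, …, 2.

Pick v_3 = (1, 0, 0)ᵀ.
Then v_2 = N · v_3 = (-4, -3, -1)ᵀ.
Then v_1 = N · v_2 = (-3, -2, -1)ᵀ.

Sanity check: (A − (2)·I) v_1 = (0, 0, 0)ᵀ = 0. ✓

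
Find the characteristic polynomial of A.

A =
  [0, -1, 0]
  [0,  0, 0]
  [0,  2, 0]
x^3

Expanding det(x·I − A) (e.g. by cofactor expansion or by noting that A is similar to its Jordan form J, which has the same characteristic polynomial as A) gives
  χ_A(x) = x^3
which factors as x^3. The eigenvalues (with algebraic multiplicities) are λ = 0 with multiplicity 3.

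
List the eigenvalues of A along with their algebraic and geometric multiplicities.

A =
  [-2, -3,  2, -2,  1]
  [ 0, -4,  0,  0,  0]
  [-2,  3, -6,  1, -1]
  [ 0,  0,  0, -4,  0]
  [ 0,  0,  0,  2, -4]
λ = -4: alg = 5, geom = 3

Step 1 — factor the characteristic polynomial to read off the algebraic multiplicities:
  χ_A(x) = (x + 4)^5

Step 2 — compute geometric multiplicities via the rank-nullity identity g(λ) = n − rank(A − λI):
  rank(A − (-4)·I) = 2, so dim ker(A − (-4)·I) = n − 2 = 3

Summary:
  λ = -4: algebraic multiplicity = 5, geometric multiplicity = 3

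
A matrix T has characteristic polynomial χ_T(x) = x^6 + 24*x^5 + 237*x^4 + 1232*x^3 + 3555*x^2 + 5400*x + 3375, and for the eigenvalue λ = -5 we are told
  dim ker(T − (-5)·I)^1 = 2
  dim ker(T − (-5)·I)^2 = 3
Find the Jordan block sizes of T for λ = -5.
Block sizes for λ = -5: [2, 1]

From the dimensions of kernels of powers, the number of Jordan blocks of size at least j is d_j − d_{j−1} where d_j = dim ker(N^j) (with d_0 = 0). Computing the differences gives [2, 1].
The number of blocks of size exactly k is (#blocks of size ≥ k) − (#blocks of size ≥ k + 1), so the partition is: 1 block(s) of size 1, 1 block(s) of size 2.
In nonincreasing order the block sizes are [2, 1].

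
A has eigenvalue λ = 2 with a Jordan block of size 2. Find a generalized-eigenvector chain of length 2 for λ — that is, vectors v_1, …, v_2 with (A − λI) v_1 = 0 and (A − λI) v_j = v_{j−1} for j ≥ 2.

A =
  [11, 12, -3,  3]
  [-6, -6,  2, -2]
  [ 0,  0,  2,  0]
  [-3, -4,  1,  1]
A Jordan chain for λ = 2 of length 2:
v_1 = (9, -6, 0, -3)ᵀ
v_2 = (1, 0, 0, 0)ᵀ

Let N = A − (2)·I. We want v_2 with N^2 v_2 = 0 but N^1 v_2 ≠ 0; then v_{j-1} := N · v_j for j = 2, …, 2.

Pick v_2 = (1, 0, 0, 0)ᵀ.
Then v_1 = N · v_2 = (9, -6, 0, -3)ᵀ.

Sanity check: (A − (2)·I) v_1 = (0, 0, 0, 0)ᵀ = 0. ✓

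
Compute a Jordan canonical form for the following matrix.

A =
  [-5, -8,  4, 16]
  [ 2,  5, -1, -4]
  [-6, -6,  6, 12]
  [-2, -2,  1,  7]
J_1(3) ⊕ J_1(3) ⊕ J_1(3) ⊕ J_1(4)

The characteristic polynomial is
  det(x·I − A) = x^4 - 13*x^3 + 63*x^2 - 135*x + 108 = (x - 4)*(x - 3)^3

Eigenvalues and multiplicities (the geometric multiplicity of λ is n − rank(A − λI), which equals the number of Jordan blocks for λ):
  λ = 3: algebraic multiplicity = 3, geometric multiplicity = 3
  λ = 4: algebraic multiplicity = 1, geometric multiplicity = 1

Determining the block sizes for each eigenvalue:
  λ = 3: gm = am = 3, so every block has size 1 → block sizes [1, 1, 1]
  λ = 4: one block (gm = 1), so the single block has size am = 1 → block sizes [1]

Assembling the blocks gives a Jordan form
J =
  [3, 0, 0, 0]
  [0, 3, 0, 0]
  [0, 0, 3, 0]
  [0, 0, 0, 4]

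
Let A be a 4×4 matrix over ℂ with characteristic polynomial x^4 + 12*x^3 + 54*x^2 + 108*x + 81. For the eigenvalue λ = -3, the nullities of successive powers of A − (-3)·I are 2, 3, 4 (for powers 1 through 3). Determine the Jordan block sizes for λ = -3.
Block sizes for λ = -3: [3, 1]

From the dimensions of kernels of powers, the number of Jordan blocks of size at least j is d_j − d_{j−1} where d_j = dim ker(N^j) (with d_0 = 0). Computing the differences gives [2, 1, 1].
The number of blocks of size exactly k is (#blocks of size ≥ k) − (#blocks of size ≥ k + 1), so the partition is: 1 block(s) of size 1, 1 block(s) of size 3.
In nonincreasing order the block sizes are [3, 1].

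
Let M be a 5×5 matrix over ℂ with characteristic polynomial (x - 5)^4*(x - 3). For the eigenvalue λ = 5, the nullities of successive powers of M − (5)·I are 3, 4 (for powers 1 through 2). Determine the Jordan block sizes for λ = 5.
Block sizes for λ = 5: [2, 1, 1]

From the dimensions of kernels of powers, the number of Jordan blocks of size at least j is d_j − d_{j−1} where d_j = dim ker(N^j) (with d_0 = 0). Computing the differences gives [3, 1].
The number of blocks of size exactly k is (#blocks of size ≥ k) − (#blocks of size ≥ k + 1), so the partition is: 2 block(s) of size 1, 1 block(s) of size 2.
In nonincreasing order the block sizes are [2, 1, 1].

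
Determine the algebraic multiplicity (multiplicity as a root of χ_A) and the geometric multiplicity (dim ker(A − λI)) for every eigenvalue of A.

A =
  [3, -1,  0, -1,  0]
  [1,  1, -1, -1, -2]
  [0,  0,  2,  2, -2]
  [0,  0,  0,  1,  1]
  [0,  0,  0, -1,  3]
λ = 2: alg = 5, geom = 2

Step 1 — factor the characteristic polynomial to read off the algebraic multiplicities:
  χ_A(x) = (x - 2)^5

Step 2 — compute geometric multiplicities via the rank-nullity identity g(λ) = n − rank(A − λI):
  rank(A − (2)·I) = 3, so dim ker(A − (2)·I) = n − 3 = 2

Summary:
  λ = 2: algebraic multiplicity = 5, geometric multiplicity = 2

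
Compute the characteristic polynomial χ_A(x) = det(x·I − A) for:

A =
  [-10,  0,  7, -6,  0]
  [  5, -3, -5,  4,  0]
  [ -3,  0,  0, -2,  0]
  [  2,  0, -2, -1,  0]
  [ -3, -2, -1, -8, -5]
x^5 + 19*x^4 + 142*x^3 + 522*x^2 + 945*x + 675

Expanding det(x·I − A) (e.g. by cofactor expansion or by noting that A is similar to its Jordan form J, which has the same characteristic polynomial as A) gives
  χ_A(x) = x^5 + 19*x^4 + 142*x^3 + 522*x^2 + 945*x + 675
which factors as (x + 3)^3*(x + 5)^2. The eigenvalues (with algebraic multiplicities) are λ = -5 with multiplicity 2, λ = -3 with multiplicity 3.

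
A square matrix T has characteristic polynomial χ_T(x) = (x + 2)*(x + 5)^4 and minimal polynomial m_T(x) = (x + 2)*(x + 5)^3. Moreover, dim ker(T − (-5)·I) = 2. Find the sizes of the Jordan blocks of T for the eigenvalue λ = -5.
Block sizes for λ = -5: [3, 1]

Step 1 — from the characteristic polynomial, algebraic multiplicity of λ = -5 is 4. From dim ker(T − (-5)·I) = 2, there are exactly 2 Jordan blocks for λ = -5.
Step 2 — from the minimal polynomial, the factor (x + 5)^3 tells us the largest block for λ = -5 has size 3.
Step 3 — with total size 4, 2 blocks, and largest block 3, the block sizes (in nonincreasing order) are [3, 1].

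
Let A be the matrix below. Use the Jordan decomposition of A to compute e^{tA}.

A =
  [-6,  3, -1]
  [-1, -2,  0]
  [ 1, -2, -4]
e^{tA} =
  [-2*t*exp(-4*t) + exp(-4*t), t^2*exp(-4*t) + 3*t*exp(-4*t), t^2*exp(-4*t) - t*exp(-4*t)]
  [-t*exp(-4*t), t^2*exp(-4*t)/2 + 2*t*exp(-4*t) + exp(-4*t), t^2*exp(-4*t)/2]
  [t*exp(-4*t), -t^2*exp(-4*t)/2 - 2*t*exp(-4*t), -t^2*exp(-4*t)/2 + exp(-4*t)]

Strategy: write A = P · J · P⁻¹ where J is a Jordan canonical form, so e^{tA} = P · e^{tJ} · P⁻¹, and e^{tJ} can be computed block-by-block.

A has Jordan form
J =
  [-4,  1,  0]
  [ 0, -4,  1]
  [ 0,  0, -4]
(up to reordering of blocks).

Per-block formulas:
  For a 3×3 Jordan block J_3(-4): exp(t · J_3(-4)) = e^(-4t)·(I + t·N + (t^2/2)·N^2), where N is the 3×3 nilpotent shift.

After assembling e^{tJ} and conjugating by P, we get:

e^{tA} =
  [-2*t*exp(-4*t) + exp(-4*t), t^2*exp(-4*t) + 3*t*exp(-4*t), t^2*exp(-4*t) - t*exp(-4*t)]
  [-t*exp(-4*t), t^2*exp(-4*t)/2 + 2*t*exp(-4*t) + exp(-4*t), t^2*exp(-4*t)/2]
  [t*exp(-4*t), -t^2*exp(-4*t)/2 - 2*t*exp(-4*t), -t^2*exp(-4*t)/2 + exp(-4*t)]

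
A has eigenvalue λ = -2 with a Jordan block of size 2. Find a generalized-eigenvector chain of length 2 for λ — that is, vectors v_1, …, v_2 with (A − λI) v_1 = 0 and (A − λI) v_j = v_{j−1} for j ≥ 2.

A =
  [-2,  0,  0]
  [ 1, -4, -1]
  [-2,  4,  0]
A Jordan chain for λ = -2 of length 2:
v_1 = (0, 1, -2)ᵀ
v_2 = (1, 0, 0)ᵀ

Let N = A − (-2)·I. We want v_2 with N^2 v_2 = 0 but N^1 v_2 ≠ 0; then v_{j-1} := N · v_j for j = 2, …, 2.

Pick v_2 = (1, 0, 0)ᵀ.
Then v_1 = N · v_2 = (0, 1, -2)ᵀ.

Sanity check: (A − (-2)·I) v_1 = (0, 0, 0)ᵀ = 0. ✓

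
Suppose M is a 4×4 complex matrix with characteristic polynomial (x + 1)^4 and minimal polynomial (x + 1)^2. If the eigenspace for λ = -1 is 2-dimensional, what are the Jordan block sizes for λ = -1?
Block sizes for λ = -1: [2, 2]

Step 1 — from the characteristic polynomial, algebraic multiplicity of λ = -1 is 4. From dim ker(M − (-1)·I) = 2, there are exactly 2 Jordan blocks for λ = -1.
Step 2 — from the minimal polynomial, the factor (x + 1)^2 tells us the largest block for λ = -1 has size 2.
Step 3 — with total size 4, 2 blocks, and largest block 2, the block sizes (in nonincreasing order) are [2, 2].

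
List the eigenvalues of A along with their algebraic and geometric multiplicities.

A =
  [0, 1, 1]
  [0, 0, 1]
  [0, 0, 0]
λ = 0: alg = 3, geom = 1

Step 1 — factor the characteristic polynomial to read off the algebraic multiplicities:
  χ_A(x) = x^3

Step 2 — compute geometric multiplicities via the rank-nullity identity g(λ) = n − rank(A − λI):
  rank(A − (0)·I) = 2, so dim ker(A − (0)·I) = n − 2 = 1

Summary:
  λ = 0: algebraic multiplicity = 3, geometric multiplicity = 1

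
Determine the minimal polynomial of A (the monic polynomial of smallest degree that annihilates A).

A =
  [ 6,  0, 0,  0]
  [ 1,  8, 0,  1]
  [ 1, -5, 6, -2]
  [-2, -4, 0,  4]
x^3 - 18*x^2 + 108*x - 216

The characteristic polynomial is χ_A(x) = (x - 6)^4, so the eigenvalues are known. The minimal polynomial is
  m_A(x) = Π_λ (x − λ)^{k_λ}
where k_λ is the size of the *largest* Jordan block for λ (equivalently, the smallest k with (A − λI)^k v = 0 for every generalised eigenvector v of λ).

  λ = 6: largest Jordan block has size 3, contributing (x − 6)^3

So m_A(x) = (x - 6)^3 = x^3 - 18*x^2 + 108*x - 216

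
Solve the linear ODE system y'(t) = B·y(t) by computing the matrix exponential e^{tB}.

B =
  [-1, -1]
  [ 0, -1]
e^{tB} =
  [exp(-t), -t*exp(-t)]
  [0, exp(-t)]

Strategy: write B = P · J · P⁻¹ where J is a Jordan canonical form, so e^{tB} = P · e^{tJ} · P⁻¹, and e^{tJ} can be computed block-by-block.

B has Jordan form
J =
  [-1,  1]
  [ 0, -1]
(up to reordering of blocks).

Per-block formulas:
  For a 2×2 Jordan block J_2(-1): exp(t · J_2(-1)) = e^(-1t)·(I + t·N), where N is the 2×2 nilpotent shift.

After assembling e^{tJ} and conjugating by P, we get:

e^{tB} =
  [exp(-t), -t*exp(-t)]
  [0, exp(-t)]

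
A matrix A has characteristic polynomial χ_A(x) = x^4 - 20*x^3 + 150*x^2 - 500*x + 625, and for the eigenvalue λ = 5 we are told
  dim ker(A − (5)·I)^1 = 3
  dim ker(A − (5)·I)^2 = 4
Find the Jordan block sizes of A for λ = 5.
Block sizes for λ = 5: [2, 1, 1]

From the dimensions of kernels of powers, the number of Jordan blocks of size at least j is d_j − d_{j−1} where d_j = dim ker(N^j) (with d_0 = 0). Computing the differences gives [3, 1].
The number of blocks of size exactly k is (#blocks of size ≥ k) − (#blocks of size ≥ k + 1), so the partition is: 2 block(s) of size 1, 1 block(s) of size 2.
In nonincreasing order the block sizes are [2, 1, 1].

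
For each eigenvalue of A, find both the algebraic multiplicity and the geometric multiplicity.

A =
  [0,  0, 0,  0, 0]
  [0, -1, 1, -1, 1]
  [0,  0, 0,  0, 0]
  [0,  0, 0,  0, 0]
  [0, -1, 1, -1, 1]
λ = 0: alg = 5, geom = 4

Step 1 — factor the characteristic polynomial to read off the algebraic multiplicities:
  χ_A(x) = x^5

Step 2 — compute geometric multiplicities via the rank-nullity identity g(λ) = n − rank(A − λI):
  rank(A − (0)·I) = 1, so dim ker(A − (0)·I) = n − 1 = 4

Summary:
  λ = 0: algebraic multiplicity = 5, geometric multiplicity = 4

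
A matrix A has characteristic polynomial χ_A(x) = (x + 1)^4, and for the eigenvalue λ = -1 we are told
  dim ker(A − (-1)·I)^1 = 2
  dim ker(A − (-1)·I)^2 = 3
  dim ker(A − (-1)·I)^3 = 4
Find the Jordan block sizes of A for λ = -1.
Block sizes for λ = -1: [3, 1]

From the dimensions of kernels of powers, the number of Jordan blocks of size at least j is d_j − d_{j−1} where d_j = dim ker(N^j) (with d_0 = 0). Computing the differences gives [2, 1, 1].
The number of blocks of size exactly k is (#blocks of size ≥ k) − (#blocks of size ≥ k + 1), so the partition is: 1 block(s) of size 1, 1 block(s) of size 3.
In nonincreasing order the block sizes are [3, 1].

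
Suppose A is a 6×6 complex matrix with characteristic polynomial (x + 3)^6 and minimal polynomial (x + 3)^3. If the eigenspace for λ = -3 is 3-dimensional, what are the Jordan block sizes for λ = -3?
Block sizes for λ = -3: [3, 2, 1]

Step 1 — from the characteristic polynomial, algebraic multiplicity of λ = -3 is 6. From dim ker(A − (-3)·I) = 3, there are exactly 3 Jordan blocks for λ = -3.
Step 2 — from the minimal polynomial, the factor (x + 3)^3 tells us the largest block for λ = -3 has size 3.
Step 3 — with total size 6, 3 blocks, and largest block 3, the block sizes (in nonincreasing order) are [3, 2, 1].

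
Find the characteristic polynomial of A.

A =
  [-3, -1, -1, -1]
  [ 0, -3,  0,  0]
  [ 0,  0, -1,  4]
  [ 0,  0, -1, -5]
x^4 + 12*x^3 + 54*x^2 + 108*x + 81

Expanding det(x·I − A) (e.g. by cofactor expansion or by noting that A is similar to its Jordan form J, which has the same characteristic polynomial as A) gives
  χ_A(x) = x^4 + 12*x^3 + 54*x^2 + 108*x + 81
which factors as (x + 3)^4. The eigenvalues (with algebraic multiplicities) are λ = -3 with multiplicity 4.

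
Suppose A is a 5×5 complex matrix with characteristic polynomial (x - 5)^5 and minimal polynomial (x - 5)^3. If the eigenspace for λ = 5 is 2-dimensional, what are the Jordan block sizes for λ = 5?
Block sizes for λ = 5: [3, 2]

Step 1 — from the characteristic polynomial, algebraic multiplicity of λ = 5 is 5. From dim ker(A − (5)·I) = 2, there are exactly 2 Jordan blocks for λ = 5.
Step 2 — from the minimal polynomial, the factor (x − 5)^3 tells us the largest block for λ = 5 has size 3.
Step 3 — with total size 5, 2 blocks, and largest block 3, the block sizes (in nonincreasing order) are [3, 2].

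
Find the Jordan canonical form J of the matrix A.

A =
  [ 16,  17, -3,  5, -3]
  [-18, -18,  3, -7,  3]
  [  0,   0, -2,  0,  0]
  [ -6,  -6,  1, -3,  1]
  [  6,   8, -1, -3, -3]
J_3(-2) ⊕ J_1(-2) ⊕ J_1(-2)

The characteristic polynomial is
  det(x·I − A) = x^5 + 10*x^4 + 40*x^3 + 80*x^2 + 80*x + 32 = (x + 2)^5

Eigenvalues and multiplicities (the geometric multiplicity of λ is n − rank(A − λI), which equals the number of Jordan blocks for λ):
  λ = -2: algebraic multiplicity = 5, geometric multiplicity = 3

Determining the block sizes for each eigenvalue:
  λ = -2: with am = 5 and gm = 3, the partition is not yet determined (e.g. several partitions of 5 into 3 parts exist). Let N = A − (-2)·I. Computing rank(N^1) = 2, rank(N^2) = 1, rank(N^3) = 0; the number of blocks of size ≥ j is rank(N^{j−1}) − rank(N^j), giving [3, 1, 1]. So we have 1 block(s) of size 3, 2 block(s) of size 1 → block sizes [3, 1, 1]

Assembling the blocks gives a Jordan form
J =
  [-2,  1,  0,  0,  0]
  [ 0, -2,  1,  0,  0]
  [ 0,  0, -2,  0,  0]
  [ 0,  0,  0, -2,  0]
  [ 0,  0,  0,  0, -2]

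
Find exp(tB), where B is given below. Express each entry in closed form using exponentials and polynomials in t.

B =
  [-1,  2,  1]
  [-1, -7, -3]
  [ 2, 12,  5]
e^{tB} =
  [exp(-t), 2*t*exp(-t), t*exp(-t)]
  [-t*exp(-t), -t^2*exp(-t) - 6*t*exp(-t) + exp(-t), -t^2*exp(-t)/2 - 3*t*exp(-t)]
  [2*t*exp(-t), 2*t^2*exp(-t) + 12*t*exp(-t), t^2*exp(-t) + 6*t*exp(-t) + exp(-t)]

Strategy: write B = P · J · P⁻¹ where J is a Jordan canonical form, so e^{tB} = P · e^{tJ} · P⁻¹, and e^{tJ} can be computed block-by-block.

B has Jordan form
J =
  [-1,  1,  0]
  [ 0, -1,  1]
  [ 0,  0, -1]
(up to reordering of blocks).

Per-block formulas:
  For a 3×3 Jordan block J_3(-1): exp(t · J_3(-1)) = e^(-1t)·(I + t·N + (t^2/2)·N^2), where N is the 3×3 nilpotent shift.

After assembling e^{tJ} and conjugating by P, we get:

e^{tB} =
  [exp(-t), 2*t*exp(-t), t*exp(-t)]
  [-t*exp(-t), -t^2*exp(-t) - 6*t*exp(-t) + exp(-t), -t^2*exp(-t)/2 - 3*t*exp(-t)]
  [2*t*exp(-t), 2*t^2*exp(-t) + 12*t*exp(-t), t^2*exp(-t) + 6*t*exp(-t) + exp(-t)]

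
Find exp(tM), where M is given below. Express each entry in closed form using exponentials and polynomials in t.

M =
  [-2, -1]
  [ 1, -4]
e^{tM} =
  [t*exp(-3*t) + exp(-3*t), -t*exp(-3*t)]
  [t*exp(-3*t), -t*exp(-3*t) + exp(-3*t)]

Strategy: write M = P · J · P⁻¹ where J is a Jordan canonical form, so e^{tM} = P · e^{tJ} · P⁻¹, and e^{tJ} can be computed block-by-block.

M has Jordan form
J =
  [-3,  1]
  [ 0, -3]
(up to reordering of blocks).

Per-block formulas:
  For a 2×2 Jordan block J_2(-3): exp(t · J_2(-3)) = e^(-3t)·(I + t·N), where N is the 2×2 nilpotent shift.

After assembling e^{tJ} and conjugating by P, we get:

e^{tM} =
  [t*exp(-3*t) + exp(-3*t), -t*exp(-3*t)]
  [t*exp(-3*t), -t*exp(-3*t) + exp(-3*t)]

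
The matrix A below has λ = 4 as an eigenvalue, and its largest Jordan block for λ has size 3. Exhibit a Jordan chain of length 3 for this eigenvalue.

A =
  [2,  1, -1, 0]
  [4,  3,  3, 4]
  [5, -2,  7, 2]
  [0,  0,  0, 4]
A Jordan chain for λ = 4 of length 3:
v_1 = (3, 3, -3, 0)ᵀ
v_2 = (-2, 4, 5, 0)ᵀ
v_3 = (1, 0, 0, 0)ᵀ

Let N = A − (4)·I. We want v_3 with N^3 v_3 = 0 but N^2 v_3 ≠ 0; then v_{j-1} := N · v_j for j = 3, …, 2.

Pick v_3 = (1, 0, 0, 0)ᵀ.
Then v_2 = N · v_3 = (-2, 4, 5, 0)ᵀ.
Then v_1 = N · v_2 = (3, 3, -3, 0)ᵀ.

Sanity check: (A − (4)·I) v_1 = (0, 0, 0, 0)ᵀ = 0. ✓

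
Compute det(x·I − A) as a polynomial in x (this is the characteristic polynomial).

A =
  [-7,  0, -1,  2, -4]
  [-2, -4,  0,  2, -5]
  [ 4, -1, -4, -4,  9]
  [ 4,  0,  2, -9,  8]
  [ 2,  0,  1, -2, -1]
x^5 + 25*x^4 + 250*x^3 + 1250*x^2 + 3125*x + 3125

Expanding det(x·I − A) (e.g. by cofactor expansion or by noting that A is similar to its Jordan form J, which has the same characteristic polynomial as A) gives
  χ_A(x) = x^5 + 25*x^4 + 250*x^3 + 1250*x^2 + 3125*x + 3125
which factors as (x + 5)^5. The eigenvalues (with algebraic multiplicities) are λ = -5 with multiplicity 5.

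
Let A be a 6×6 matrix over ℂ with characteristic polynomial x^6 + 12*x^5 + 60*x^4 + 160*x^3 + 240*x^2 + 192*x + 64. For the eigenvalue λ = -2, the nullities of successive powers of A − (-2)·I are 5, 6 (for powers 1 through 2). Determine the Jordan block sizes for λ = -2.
Block sizes for λ = -2: [2, 1, 1, 1, 1]

From the dimensions of kernels of powers, the number of Jordan blocks of size at least j is d_j − d_{j−1} where d_j = dim ker(N^j) (with d_0 = 0). Computing the differences gives [5, 1].
The number of blocks of size exactly k is (#blocks of size ≥ k) − (#blocks of size ≥ k + 1), so the partition is: 4 block(s) of size 1, 1 block(s) of size 2.
In nonincreasing order the block sizes are [2, 1, 1, 1, 1].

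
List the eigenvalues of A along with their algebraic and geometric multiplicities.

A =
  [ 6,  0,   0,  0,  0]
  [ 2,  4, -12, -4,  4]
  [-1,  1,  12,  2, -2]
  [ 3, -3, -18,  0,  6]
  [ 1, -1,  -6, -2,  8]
λ = 6: alg = 5, geom = 4

Step 1 — factor the characteristic polynomial to read off the algebraic multiplicities:
  χ_A(x) = (x - 6)^5

Step 2 — compute geometric multiplicities via the rank-nullity identity g(λ) = n − rank(A − λI):
  rank(A − (6)·I) = 1, so dim ker(A − (6)·I) = n − 1 = 4

Summary:
  λ = 6: algebraic multiplicity = 5, geometric multiplicity = 4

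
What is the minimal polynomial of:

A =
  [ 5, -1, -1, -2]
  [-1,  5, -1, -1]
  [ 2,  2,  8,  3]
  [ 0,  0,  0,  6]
x^2 - 12*x + 36

The characteristic polynomial is χ_A(x) = (x - 6)^4, so the eigenvalues are known. The minimal polynomial is
  m_A(x) = Π_λ (x − λ)^{k_λ}
where k_λ is the size of the *largest* Jordan block for λ (equivalently, the smallest k with (A − λI)^k v = 0 for every generalised eigenvector v of λ).

  λ = 6: largest Jordan block has size 2, contributing (x − 6)^2

So m_A(x) = (x - 6)^2 = x^2 - 12*x + 36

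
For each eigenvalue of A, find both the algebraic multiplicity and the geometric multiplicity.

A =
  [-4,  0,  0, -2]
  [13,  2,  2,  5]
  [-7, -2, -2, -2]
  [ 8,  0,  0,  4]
λ = 0: alg = 4, geom = 2

Step 1 — factor the characteristic polynomial to read off the algebraic multiplicities:
  χ_A(x) = x^4

Step 2 — compute geometric multiplicities via the rank-nullity identity g(λ) = n − rank(A − λI):
  rank(A − (0)·I) = 2, so dim ker(A − (0)·I) = n − 2 = 2

Summary:
  λ = 0: algebraic multiplicity = 4, geometric multiplicity = 2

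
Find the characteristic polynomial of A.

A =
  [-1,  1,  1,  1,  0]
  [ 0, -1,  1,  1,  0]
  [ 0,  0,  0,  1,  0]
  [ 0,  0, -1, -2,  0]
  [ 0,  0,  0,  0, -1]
x^5 + 5*x^4 + 10*x^3 + 10*x^2 + 5*x + 1

Expanding det(x·I − A) (e.g. by cofactor expansion or by noting that A is similar to its Jordan form J, which has the same characteristic polynomial as A) gives
  χ_A(x) = x^5 + 5*x^4 + 10*x^3 + 10*x^2 + 5*x + 1
which factors as (x + 1)^5. The eigenvalues (with algebraic multiplicities) are λ = -1 with multiplicity 5.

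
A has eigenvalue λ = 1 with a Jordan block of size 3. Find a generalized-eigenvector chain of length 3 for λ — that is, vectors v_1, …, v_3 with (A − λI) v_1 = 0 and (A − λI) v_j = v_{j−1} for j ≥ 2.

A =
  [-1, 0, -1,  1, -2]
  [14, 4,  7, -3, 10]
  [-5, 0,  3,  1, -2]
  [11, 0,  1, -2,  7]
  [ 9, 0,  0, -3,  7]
A Jordan chain for λ = 1 of length 3:
v_1 = (3, 0, 3, -9, -9)ᵀ
v_2 = (-3, 3, -3, 12, 9)ᵀ
v_3 = (1, -6, 1, 0, 0)ᵀ

Let N = A − (1)·I. We want v_3 with N^3 v_3 = 0 but N^2 v_3 ≠ 0; then v_{j-1} := N · v_j for j = 3, …, 2.

Pick v_3 = (1, -6, 1, 0, 0)ᵀ.
Then v_2 = N · v_3 = (-3, 3, -3, 12, 9)ᵀ.
Then v_1 = N · v_2 = (3, 0, 3, -9, -9)ᵀ.

Sanity check: (A − (1)·I) v_1 = (0, 0, 0, 0, 0)ᵀ = 0. ✓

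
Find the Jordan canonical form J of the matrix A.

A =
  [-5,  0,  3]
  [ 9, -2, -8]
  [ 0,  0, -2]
J_1(-5) ⊕ J_2(-2)

The characteristic polynomial is
  det(x·I − A) = x^3 + 9*x^2 + 24*x + 20 = (x + 2)^2*(x + 5)

Eigenvalues and multiplicities (the geometric multiplicity of λ is n − rank(A − λI), which equals the number of Jordan blocks for λ):
  λ = -5: algebraic multiplicity = 1, geometric multiplicity = 1
  λ = -2: algebraic multiplicity = 2, geometric multiplicity = 1

Determining the block sizes for each eigenvalue:
  λ = -5: one block (gm = 1), so the single block has size am = 1 → block sizes [1]
  λ = -2: one block (gm = 1), so the single block has size am = 2 → block sizes [2]

Assembling the blocks gives a Jordan form
J =
  [-5,  0,  0]
  [ 0, -2,  1]
  [ 0,  0, -2]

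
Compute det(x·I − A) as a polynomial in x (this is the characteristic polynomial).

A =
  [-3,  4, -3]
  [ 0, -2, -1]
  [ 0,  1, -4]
x^3 + 9*x^2 + 27*x + 27

Expanding det(x·I − A) (e.g. by cofactor expansion or by noting that A is similar to its Jordan form J, which has the same characteristic polynomial as A) gives
  χ_A(x) = x^3 + 9*x^2 + 27*x + 27
which factors as (x + 3)^3. The eigenvalues (with algebraic multiplicities) are λ = -3 with multiplicity 3.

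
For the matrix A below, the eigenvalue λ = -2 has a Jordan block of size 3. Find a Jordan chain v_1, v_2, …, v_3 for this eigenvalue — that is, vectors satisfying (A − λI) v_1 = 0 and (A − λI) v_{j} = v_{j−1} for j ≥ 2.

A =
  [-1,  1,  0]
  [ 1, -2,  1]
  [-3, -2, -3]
A Jordan chain for λ = -2 of length 3:
v_1 = (2, -2, -2)ᵀ
v_2 = (1, 1, -3)ᵀ
v_3 = (1, 0, 0)ᵀ

Let N = A − (-2)·I. We want v_3 with N^3 v_3 = 0 but N^2 v_3 ≠ 0; then v_{j-1} := N · v_j for j = 3, …, 2.

Pick v_3 = (1, 0, 0)ᵀ.
Then v_2 = N · v_3 = (1, 1, -3)ᵀ.
Then v_1 = N · v_2 = (2, -2, -2)ᵀ.

Sanity check: (A − (-2)·I) v_1 = (0, 0, 0)ᵀ = 0. ✓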